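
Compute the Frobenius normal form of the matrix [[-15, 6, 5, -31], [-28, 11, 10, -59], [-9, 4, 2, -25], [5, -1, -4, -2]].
R = [[0, 0, 0, -8], [1, 0, 0, -2], [0, 1, 0, 0], [0, 0, 1, -4]]

The invariant factors of A (the non-unit diagonal entries of the Smith normal form of xI - A over ℚ[x]) are (x + 4)(x^3 + 2), each dividing the next. The characteristic polynomial is their product, (x + 4)(x^3 + 2).

The rational canonical form is the block-diagonal matrix of companion matrices C(f_i):
R = [[0, 0, 0, -8], [1, 0, 0, -2], [0, 1, 0, 0], [0, 0, 1, -4]].

Note the characteristic polynomial does not split into linear factors over ℚ, so A has no Jordan form over ℚ; the rational canonical form exists over any field.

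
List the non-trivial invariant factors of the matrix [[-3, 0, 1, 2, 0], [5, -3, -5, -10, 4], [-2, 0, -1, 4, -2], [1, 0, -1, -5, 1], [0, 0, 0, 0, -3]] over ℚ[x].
The Jordan structure of A has elementary divisors (x + 3)^3, (x + 3)^2. Arranging the block sizes at each eigenvalue in decreasing order and taking row products gives the invariant factors.

Invariant factors (smallest first, each dividing the next): (x + 3)^2, (x + 3)^3.

Check: the last factor (x + 3)^3 is the minimal polynomial, and the product (x + 3)^5 is the characteristic polynomial.

(x + 3)^2, (x + 3)^3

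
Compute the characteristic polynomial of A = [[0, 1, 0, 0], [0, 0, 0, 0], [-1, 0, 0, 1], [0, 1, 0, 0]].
xI - A = [[x, -1, 0, 0], [0, x, 0, 0], [1, 0, x, -1], [0, -1, 0, x]].

Expanding det(xI - A) along the first row:
det(xI - A) = + (x)·det([[x, 0, 0], [0, x, -1], [-1, 0, x]]) - (-1)·det([[0, 0, 0], [1, x, -1], [0, 0, x]]) + (0)·det([[0, x, 0], [1, 0, -1], [0, -1, x]]) - (0)·det([[0, x, 0], [1, 0, x], [0, -1, 0]]).

Evaluating gives χ_A(x) = x^4.

χ_A(x) = x^4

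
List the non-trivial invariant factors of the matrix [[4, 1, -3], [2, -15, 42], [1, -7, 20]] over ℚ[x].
(x - 5)^2(x + 1)

The Jordan structure of A has elementary divisors (x + 1), (x - 5)^2. Arranging the block sizes at each eigenvalue in decreasing order and taking row products gives the invariant factors.

Invariant factors (smallest first, each dividing the next): (x - 5)^2(x + 1).

Check: the last factor (x - 5)^2(x + 1) is the minimal polynomial, and the product (x - 5)^2(x + 1) is the characteristic polynomial.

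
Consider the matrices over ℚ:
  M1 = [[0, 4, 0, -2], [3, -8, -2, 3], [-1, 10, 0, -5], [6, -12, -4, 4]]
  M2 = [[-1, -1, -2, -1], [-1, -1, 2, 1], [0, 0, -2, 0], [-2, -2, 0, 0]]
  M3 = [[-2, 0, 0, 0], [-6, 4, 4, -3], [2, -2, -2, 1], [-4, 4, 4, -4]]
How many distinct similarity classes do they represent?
1 class: {M1, M2, M3}

Characteristic polynomials: χ_{M1} = x^2(x + 2)^2, χ_{M2} = x^2(x + 2)^2, χ_{M3} = x^2(x + 2)^2.

{M1, M2, M3}: invariant factors x + 2, x^2(x + 2).

Matrices are similar if and only if their invariant-factor lists agree; the partition into similarity classes is {M1, M2, M3}.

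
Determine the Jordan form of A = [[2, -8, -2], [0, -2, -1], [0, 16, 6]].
J = [[2, 1, 0], [0, 2, 0], [0, 0, 2]]

The characteristic polynomial is det(xI - A) = (x - 2)^3, so the eigenvalues are 2 (algebraic multiplicity 3).

For λ = 2: rank(A - 2I) = 1, rank((A - 2I)^2) = 0. The eigenspace has dimension 3 - 1 = 2, so there are 2 Jordan blocks; the rank sequence gives block sizes [2, 1].

Assembling the blocks gives the Jordan form J above.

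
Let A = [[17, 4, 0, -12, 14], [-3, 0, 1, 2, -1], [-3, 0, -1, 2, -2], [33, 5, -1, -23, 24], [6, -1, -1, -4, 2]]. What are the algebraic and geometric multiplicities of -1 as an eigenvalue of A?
The characteristic polynomial is (x + 1)^5, so the factor x + 1 appears with exponent 5: the algebraic multiplicity is 5.

rank(A + I) = 3, so the eigenspace has dimension 5 - 3 = 2: the geometric multiplicity is 2.

Since 2 < 5, A is not diagonalizable.

algebraic multiplicity 5, geometric multiplicity 2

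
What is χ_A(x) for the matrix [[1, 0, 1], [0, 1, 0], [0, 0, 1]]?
χ_A(x) = (x - 1)^3

xI - A = [[x - 1, 0, -1], [0, x - 1, 0], [0, 0, x - 1]].

Expanding det(xI - A) along the first row:
det(xI - A) = + (x - 1)·det([[x - 1, 0], [0, x - 1]]) - (0)·det([[0, 0], [0, x - 1]]) + (-1)·det([[0, x - 1], [0, 0]]).

Evaluating gives χ_A(x) = x^3 - 3x^2 + 3x - 1 = (x - 1)^3.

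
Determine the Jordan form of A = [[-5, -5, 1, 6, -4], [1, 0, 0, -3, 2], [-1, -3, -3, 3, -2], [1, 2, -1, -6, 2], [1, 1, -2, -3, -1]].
The characteristic polynomial is det(xI - A) = (x + 3)^5, so the eigenvalues are -3 (algebraic multiplicity 5).

For λ = -3: rank(A + 3I) = 2, rank((A + 3I)^2) = 0. The eigenspace has dimension 5 - 2 = 3, so there are 3 Jordan blocks; the rank sequence gives block sizes [2, 2, 1].

Assembling the blocks gives the Jordan form J above.

J = [[-3, 1, 0, 0, 0], [0, -3, 0, 0, 0], [0, 0, -3, 1, 0], [0, 0, 0, -3, 0], [0, 0, 0, 0, -3]]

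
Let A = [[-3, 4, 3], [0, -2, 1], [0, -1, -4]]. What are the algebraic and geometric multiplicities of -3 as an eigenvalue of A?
algebraic multiplicity 3, geometric multiplicity 1

The characteristic polynomial is (x + 3)^3, so the factor x + 3 appears with exponent 3: the algebraic multiplicity is 3.

rank(A + 3I) = 2, so the eigenspace has dimension 3 - 2 = 1: the geometric multiplicity is 1.

Since 1 < 3, A is not diagonalizable.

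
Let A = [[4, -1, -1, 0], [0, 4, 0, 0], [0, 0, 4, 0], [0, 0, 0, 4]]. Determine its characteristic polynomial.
χ_A(x) = (x - 4)^4

xI - A = [[x - 4, 1, 1, 0], [0, x - 4, 0, 0], [0, 0, x - 4, 0], [0, 0, 0, x - 4]].

Expanding det(xI - A) along the first row:
det(xI - A) = + (x - 4)·det([[x - 4, 0, 0], [0, x - 4, 0], [0, 0, x - 4]]) - (1)·det([[0, 0, 0], [0, x - 4, 0], [0, 0, x - 4]]) + (1)·det([[0, x - 4, 0], [0, 0, 0], [0, 0, x - 4]]) - (0)·det([[0, x - 4, 0], [0, 0, x - 4], [0, 0, 0]]).

Evaluating gives χ_A(x) = x^4 - 16x^3 + 96x^2 - 256x + 256 = (x - 4)^4.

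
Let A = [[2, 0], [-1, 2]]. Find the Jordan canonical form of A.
J = [[2, 1], [0, 2]]

The characteristic polynomial is det(xI - A) = (x - 2)^2, so the eigenvalues are 2 (algebraic multiplicity 2).

For λ = 2: rank(A - 2I) = 1, rank((A - 2I)^2) = 0. The eigenspace has dimension 2 - 1 = 1, so there is 1 Jordan block; the rank sequence gives block sizes [2].

Assembling the blocks gives the Jordan form J above.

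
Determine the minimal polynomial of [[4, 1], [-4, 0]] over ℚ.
The characteristic polynomial factors as (x - 2)^2. The minimal polynomial is ∏(x - λ)^{k_λ} where k_λ is the size of the largest Jordan block at λ.

For λ = 2: rank(A - 2I) = 1, and the largest Jordan block has size 2 (the smallest k with rank((A - 2I)^k) = rank((A - 2I)^(k+1))).

So m_A(x) = (x - 2)^2.

m_A(x) = (x - 2)^2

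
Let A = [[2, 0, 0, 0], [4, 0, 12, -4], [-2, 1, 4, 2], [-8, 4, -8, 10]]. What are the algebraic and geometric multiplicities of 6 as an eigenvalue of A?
algebraic multiplicity 2, geometric multiplicity 1

The characteristic polynomial is (x - 6)^2(x - 2)^2, so the factor x - 6 appears with exponent 2: the algebraic multiplicity is 2.

rank(A - 6I) = 3, so the eigenspace has dimension 4 - 3 = 1: the geometric multiplicity is 1.

Since 1 < 2, A is not diagonalizable.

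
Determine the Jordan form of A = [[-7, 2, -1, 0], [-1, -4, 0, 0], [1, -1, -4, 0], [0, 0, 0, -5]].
The characteristic polynomial is det(xI - A) = (x + 5)^4, so the eigenvalues are -5 (algebraic multiplicity 4).

For λ = -5: rank(A + 5I) = 2, rank((A + 5I)^2) = 1, rank((A + 5I)^3) = 0. The eigenspace has dimension 4 - 2 = 2, so there are 2 Jordan blocks; the rank sequence gives block sizes [3, 1].

Assembling the blocks gives the Jordan form J above.

J = [[-5, 1, 0, 0], [0, -5, 1, 0], [0, 0, -5, 0], [0, 0, 0, -5]]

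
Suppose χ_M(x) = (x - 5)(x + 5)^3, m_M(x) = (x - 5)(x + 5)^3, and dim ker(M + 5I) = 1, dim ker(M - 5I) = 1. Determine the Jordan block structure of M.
λ = -5: algebraic multiplicity 3 (exponent in χ_M), largest block size 3 (exponent in m_M), 1 block (geometric multiplicity). This forces block sizes [3].
λ = 5: algebraic multiplicity 1 (exponent in χ_M), largest block size 1 (exponent in m_M), 1 block (geometric multiplicity). This forces block sizes [1].

Jordan blocks: (-5, 3), (5, 1)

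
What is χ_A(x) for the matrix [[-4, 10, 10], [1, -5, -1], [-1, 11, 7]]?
χ_A(x) = (x - 6)(x + 4)^2

xI - A = [[x + 4, -10, -10], [-1, x + 5, 1], [1, -11, x - 7]].

Expanding det(xI - A) along the first row:
det(xI - A) = + (x + 4)·det([[x + 5, 1], [-11, x - 7]]) - (-10)·det([[-1, 1], [1, x - 7]]) + (-10)·det([[-1, x + 5], [1, -11]]).

Evaluating gives χ_A(x) = x^3 + 2x^2 - 32x - 96 = (x - 6)(x + 4)^2.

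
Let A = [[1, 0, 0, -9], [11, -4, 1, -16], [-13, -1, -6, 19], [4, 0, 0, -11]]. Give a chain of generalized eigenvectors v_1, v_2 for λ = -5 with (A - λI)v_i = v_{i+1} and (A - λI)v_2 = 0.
We seek v_1 ∈ ker((A + 5I)^2) \ ker(A + 5I), then set v_{i+1} = (A + 5I) v_i.

One such chain is v_1 = [[3, 3, -3, 2]]^T, v_2 = [[0, 1, -1, 0]]^T. Check: (A + 5I) v_2 = [[0, 0, 0, 0]]^T = 0.

v_1 = [[3, 3, -3, 2]]^T, v_2 = [[0, 1, -1, 0]]^T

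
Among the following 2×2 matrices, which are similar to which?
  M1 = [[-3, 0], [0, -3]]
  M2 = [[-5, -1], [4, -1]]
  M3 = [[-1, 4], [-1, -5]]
Characteristic polynomials: χ_{M1} = (x + 3)^2, χ_{M2} = (x + 3)^2, χ_{M3} = (x + 3)^2.

{M1}: invariant factors x + 3, x + 3.

{M2, M3}: invariant factors (x + 3)^2.

Matrices are similar if and only if their invariant-factor lists agree; the partition into similarity classes is {M1}, {M2, M3}.

2 classes: {M1}, {M2, M3}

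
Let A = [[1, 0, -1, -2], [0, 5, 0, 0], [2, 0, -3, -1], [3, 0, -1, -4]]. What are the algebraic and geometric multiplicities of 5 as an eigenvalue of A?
algebraic multiplicity 1, geometric multiplicity 1

The characteristic polynomial is (x - 5)(x + 2)^3, so the factor x - 5 appears with exponent 1: the algebraic multiplicity is 1.

rank(A - 5I) = 3, so the eigenspace has dimension 4 - 3 = 1: the geometric multiplicity is 1.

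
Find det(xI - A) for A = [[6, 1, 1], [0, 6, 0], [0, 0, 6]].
χ_A(x) = (x - 6)^3

xI - A = [[x - 6, -1, -1], [0, x - 6, 0], [0, 0, x - 6]].

Expanding det(xI - A) along the first row:
det(xI - A) = + (x - 6)·det([[x - 6, 0], [0, x - 6]]) - (-1)·det([[0, 0], [0, x - 6]]) + (-1)·det([[0, x - 6], [0, 0]]).

Evaluating gives χ_A(x) = x^3 - 18x^2 + 108x - 216 = (x - 6)^3.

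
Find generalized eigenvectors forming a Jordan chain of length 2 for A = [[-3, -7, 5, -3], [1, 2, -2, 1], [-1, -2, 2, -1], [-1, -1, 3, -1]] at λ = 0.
We seek v_1 ∈ ker(A^2) \ ker(A), then set v_{i+1} = A v_i.

One such chain is v_1 = [[2, -1, 0, 0]]^T, v_2 = [[1, 0, 0, -1]]^T. Check: A v_2 = [[0, 0, 0, 0]]^T = 0.

v_1 = [[2, -1, 0, 0]]^T, v_2 = [[1, 0, 0, -1]]^T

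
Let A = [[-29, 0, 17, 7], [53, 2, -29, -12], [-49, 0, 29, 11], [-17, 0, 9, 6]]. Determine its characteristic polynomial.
xI - A = [[x + 29, 0, -17, -7], [-53, x - 2, 29, 12], [49, 0, x - 29, -11], [17, 0, -9, x - 6]].

Expanding det(xI - A) along the first row:
det(xI - A) = + (x + 29)·det([[x - 2, 29, 12], [0, x - 29, -11], [0, -9, x - 6]]) - (0)·det([[-53, 29, 12], [49, x - 29, -11], [17, -9, x - 6]]) + (-17)·det([[-53, x - 2, 12], [49, 0, -11], [17, 0, x - 6]]) - (-7)·det([[-53, x - 2, 29], [49, 0, x - 29], [17, 0, -9]]).

Evaluating gives χ_A(x) = x^4 - 8x^3 + 24x^2 - 32x + 16 = (x - 2)^4.

χ_A(x) = (x - 2)^4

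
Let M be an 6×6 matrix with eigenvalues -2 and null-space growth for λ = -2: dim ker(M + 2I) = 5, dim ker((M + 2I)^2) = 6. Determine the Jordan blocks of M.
Jordan blocks: (-2, 2), (-2, 1), (-2, 1), (-2, 1), (-2, 1)

λ = -2: successive nullity increments [5, 1] count blocks of size ≥ k; block sizes are [2, 1, 1, 1, 1].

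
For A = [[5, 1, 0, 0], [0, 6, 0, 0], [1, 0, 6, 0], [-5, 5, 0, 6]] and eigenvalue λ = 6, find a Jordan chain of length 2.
We seek v_1 ∈ ker((A - 6I)^2) \ ker(A - 6I), then set v_{i+1} = (A - 6I) v_i.

One such chain is v_1 = [[1, 1, 0, 1]]^T, v_2 = [[0, 0, 1, 0]]^T. Check: (A - 6I) v_2 = [[0, 0, 0, 0]]^T = 0.

v_1 = [[1, 1, 0, 1]]^T, v_2 = [[0, 0, 1, 0]]^T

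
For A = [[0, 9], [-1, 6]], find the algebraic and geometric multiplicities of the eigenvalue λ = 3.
algebraic multiplicity 2, geometric multiplicity 1

The characteristic polynomial is (x - 3)^2, so the factor x - 3 appears with exponent 2: the algebraic multiplicity is 2.

rank(A - 3I) = 1, so the eigenspace has dimension 2 - 1 = 1: the geometric multiplicity is 1.

Since 1 < 2, A is not diagonalizable.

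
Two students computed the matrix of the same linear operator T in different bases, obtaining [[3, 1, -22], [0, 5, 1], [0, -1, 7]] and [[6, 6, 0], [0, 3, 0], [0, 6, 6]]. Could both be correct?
Both have characteristic polynomial (x - 6)^2(x - 3), but the minimal polynomial of A is (x - 6)^2(x - 3) while the minimal polynomial of B is (x - 6)(x - 3). The minimal polynomial is a similarity invariant, so A and B are not similar.

No.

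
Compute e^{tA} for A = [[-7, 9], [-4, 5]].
A has Jordan form J = [[-1, 1], [0, -1]] with A = PJP^{-1}, so e^{tA} = P e^{tJ} P^{-1}.

For a Jordan block J_k(λ), e^{tJ_k(λ)} = e^{λt} · (I + tN + t^2 N^2/2! + ... + t^{k-1} N^{k-1}/(k-1)!) where N is the nilpotent superdiagonal part.

Assembling the blocks and conjugating back gives the entries of e^{tA} as shown above.

e^{tA} = [[(1 - 6*t)*e^{-t}, 9*t*e^{-t}], [-4*t*e^{-t}, (6*t + 1)*e^{-t}]]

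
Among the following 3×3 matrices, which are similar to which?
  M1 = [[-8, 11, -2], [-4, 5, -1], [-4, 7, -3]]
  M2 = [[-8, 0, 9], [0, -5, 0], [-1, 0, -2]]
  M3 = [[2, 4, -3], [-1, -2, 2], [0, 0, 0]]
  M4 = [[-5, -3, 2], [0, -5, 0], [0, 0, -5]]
Characteristic polynomials: χ_{M1} = (x + 2)^3, χ_{M2} = (x + 5)^3, χ_{M3} = x^3, χ_{M4} = (x + 5)^3.

{M1}: invariant factors (x + 2)^3.

{M2, M4}: invariant factors x + 5, (x + 5)^2.

{M3}: invariant factors x^3.

Matrices are similar if and only if their invariant-factor lists agree; the partition into similarity classes is {M1}, {M2, M4}, {M3}.

3 classes: {M1}, {M2, M4}, {M3}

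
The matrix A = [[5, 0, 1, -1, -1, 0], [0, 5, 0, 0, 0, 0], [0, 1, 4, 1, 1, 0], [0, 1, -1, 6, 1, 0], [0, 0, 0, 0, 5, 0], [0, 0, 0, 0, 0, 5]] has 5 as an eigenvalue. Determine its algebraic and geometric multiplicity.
The characteristic polynomial is (x - 5)^6, so the factor x - 5 appears with exponent 6: the algebraic multiplicity is 6.

rank(A - 5I) = 2, so the eigenspace has dimension 6 - 2 = 4: the geometric multiplicity is 4.

Since 4 < 6, A is not diagonalizable.

algebraic multiplicity 6, geometric multiplicity 4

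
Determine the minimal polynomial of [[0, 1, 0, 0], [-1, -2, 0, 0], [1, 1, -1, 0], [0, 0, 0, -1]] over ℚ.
The characteristic polynomial factors as (x + 1)^4. The minimal polynomial is ∏(x - λ)^{k_λ} where k_λ is the size of the largest Jordan block at λ.

For λ = -1: rank(A + I) = 1, and the largest Jordan block has size 2 (the smallest k with rank((A + I)^k) = rank((A + I)^(k+1))).

So m_A(x) = (x + 1)^2.

m_A(x) = (x + 1)^2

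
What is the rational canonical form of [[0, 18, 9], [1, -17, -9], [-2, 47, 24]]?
The invariant factors of A (the non-unit diagonal entries of the Smith normal form of xI - A over ℚ[x]) are (x - 3)^2(x - 1), each dividing the next. The characteristic polynomial is their product, (x - 3)^2(x - 1).

The rational canonical form is the block-diagonal matrix of companion matrices C(f_i):
R = [[0, 0, 9], [1, 0, -15], [0, 1, 7]].

R = [[0, 0, 9], [1, 0, -15], [0, 1, 7]]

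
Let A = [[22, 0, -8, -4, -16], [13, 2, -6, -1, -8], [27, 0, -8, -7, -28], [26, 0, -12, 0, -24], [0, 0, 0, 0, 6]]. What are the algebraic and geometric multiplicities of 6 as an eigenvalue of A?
The characteristic polynomial is (x - 6)^3(x - 2)^2, so the factor x - 6 appears with exponent 3: the algebraic multiplicity is 3.

rank(A - 6I) = 3, so the eigenspace has dimension 5 - 3 = 2: the geometric multiplicity is 2.

Since 2 < 3, A is not diagonalizable.

algebraic multiplicity 3, geometric multiplicity 2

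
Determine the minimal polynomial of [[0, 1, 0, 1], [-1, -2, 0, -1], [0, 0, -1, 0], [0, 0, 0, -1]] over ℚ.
The characteristic polynomial factors as (x + 1)^4. The minimal polynomial is ∏(x - λ)^{k_λ} where k_λ is the size of the largest Jordan block at λ.

For λ = -1: rank(A + I) = 1, and the largest Jordan block has size 2 (the smallest k with rank((A + I)^k) = rank((A + I)^(k+1))).

So m_A(x) = (x + 1)^2.

m_A(x) = (x + 1)^2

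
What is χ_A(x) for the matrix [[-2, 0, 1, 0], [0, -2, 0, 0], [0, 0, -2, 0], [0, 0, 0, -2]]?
xI - A = [[x + 2, 0, -1, 0], [0, x + 2, 0, 0], [0, 0, x + 2, 0], [0, 0, 0, x + 2]].

Expanding det(xI - A) along the first row:
det(xI - A) = + (x + 2)·det([[x + 2, 0, 0], [0, x + 2, 0], [0, 0, x + 2]]) - (0)·det([[0, 0, 0], [0, x + 2, 0], [0, 0, x + 2]]) + (-1)·det([[0, x + 2, 0], [0, 0, 0], [0, 0, x + 2]]) - (0)·det([[0, x + 2, 0], [0, 0, x + 2], [0, 0, 0]]).

Evaluating gives χ_A(x) = x^4 + 8x^3 + 24x^2 + 32x + 16 = (x + 2)^4.

χ_A(x) = (x + 2)^4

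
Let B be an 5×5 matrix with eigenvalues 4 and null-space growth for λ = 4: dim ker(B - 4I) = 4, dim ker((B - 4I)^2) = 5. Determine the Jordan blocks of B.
λ = 4: successive nullity increments [4, 1] count blocks of size ≥ k; block sizes are [2, 1, 1, 1].

Jordan blocks: (4, 2), (4, 1), (4, 1), (4, 1)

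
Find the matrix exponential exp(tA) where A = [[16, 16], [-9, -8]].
e^{tA} = [[(12*t + 1)*e^{4*t}, 16*t*e^{4*t}], [-9*t*e^{4*t}, (1 - 12*t)*e^{4*t}]]

A has Jordan form J = [[4, 1], [0, 4]] with A = PJP^{-1}, so e^{tA} = P e^{tJ} P^{-1}.

For a Jordan block J_k(λ), e^{tJ_k(λ)} = e^{λt} · (I + tN + t^2 N^2/2! + ... + t^{k-1} N^{k-1}/(k-1)!) where N is the nilpotent superdiagonal part.

Assembling the blocks and conjugating back gives the entries of e^{tA} as shown above.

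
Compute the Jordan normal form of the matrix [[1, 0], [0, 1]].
The characteristic polynomial is det(xI - A) = (x - 1)^2, so the eigenvalues are 1 (algebraic multiplicity 2).

For λ = 1: rank(A - I) = 0. The eigenspace has dimension 2 - 0 = 2, so there are 2 Jordan blocks; the rank sequence gives block sizes [1, 1].

Assembling the blocks gives the Jordan form J above.

J = [[1, 0], [0, 1]]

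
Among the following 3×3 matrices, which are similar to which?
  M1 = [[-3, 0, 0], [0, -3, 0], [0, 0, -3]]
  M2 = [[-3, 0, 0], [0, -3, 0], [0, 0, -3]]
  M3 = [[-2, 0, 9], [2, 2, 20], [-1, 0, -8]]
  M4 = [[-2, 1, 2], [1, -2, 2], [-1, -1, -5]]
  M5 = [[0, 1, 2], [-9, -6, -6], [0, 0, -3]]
Characteristic polynomials: χ_{M1} = (x + 3)^3, χ_{M2} = (x + 3)^3, χ_{M3} = (x - 2)(x + 5)^2, χ_{M4} = (x + 3)^3, χ_{M5} = (x + 3)^3.

{M1, M2}: invariant factors x + 3, x + 3, x + 3.

{M3}: invariant factors (x - 2)(x + 5)^2.

{M4, M5}: invariant factors x + 3, (x + 3)^2.

Matrices are similar if and only if their invariant-factor lists agree; the partition into similarity classes is {M1, M2}, {M3}, {M4, M5}.

3 classes: {M1, M2}, {M3}, {M4, M5}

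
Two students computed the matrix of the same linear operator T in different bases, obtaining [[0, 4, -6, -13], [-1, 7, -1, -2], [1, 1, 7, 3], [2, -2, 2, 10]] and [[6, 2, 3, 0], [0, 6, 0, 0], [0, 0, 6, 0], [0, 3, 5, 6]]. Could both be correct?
Yes.

Two matrices over a field are similar if and only if they have the same invariant factors.

Both A and B have characteristic polynomial (x - 6)^4 and minimal polynomial (x - 6)^2. Computing further, both have invariant factors (x - 6)^2, (x - 6)^2. Hence A and B are similar.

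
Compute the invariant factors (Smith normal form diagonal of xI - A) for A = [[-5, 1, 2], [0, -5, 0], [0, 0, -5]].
x + 5, (x + 5)^2

The Jordan structure of A has elementary divisors (x + 5)^2, (x + 5). Arranging the block sizes at each eigenvalue in decreasing order and taking row products gives the invariant factors.

Invariant factors (smallest first, each dividing the next): x + 5, (x + 5)^2.

Check: the last factor (x + 5)^2 is the minimal polynomial, and the product (x + 5)^3 is the characteristic polynomial.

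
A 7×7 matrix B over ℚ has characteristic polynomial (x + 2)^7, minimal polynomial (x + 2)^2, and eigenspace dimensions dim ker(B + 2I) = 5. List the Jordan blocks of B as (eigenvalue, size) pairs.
Jordan blocks: (-2, 2), (-2, 2), (-2, 1), (-2, 1), (-2, 1)

λ = -2: algebraic multiplicity 7 (exponent in χ_B), largest block size 2 (exponent in m_B), 5 blocks (geometric multiplicity). These force block sizes [2, 2, 1, 1, 1].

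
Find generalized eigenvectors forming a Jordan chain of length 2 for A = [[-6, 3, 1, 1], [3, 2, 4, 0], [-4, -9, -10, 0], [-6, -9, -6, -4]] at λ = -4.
v_1 = [[0, -1, 1, 2]]^T, v_2 = [[0, -2, 3, 3]]^T

We seek v_1 ∈ ker((A + 4I)^2) \ ker(A + 4I), then set v_{i+1} = (A + 4I) v_i.

One such chain is v_1 = [[0, -1, 1, 2]]^T, v_2 = [[0, -2, 3, 3]]^T. Check: (A + 4I) v_2 = [[0, 0, 0, 0]]^T = 0.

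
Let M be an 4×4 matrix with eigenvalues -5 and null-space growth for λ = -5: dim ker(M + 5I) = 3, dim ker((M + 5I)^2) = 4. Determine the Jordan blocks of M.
λ = -5: successive nullity increments [3, 1] count blocks of size ≥ k; block sizes are [2, 1, 1].

Jordan blocks: (-5, 2), (-5, 1), (-5, 1)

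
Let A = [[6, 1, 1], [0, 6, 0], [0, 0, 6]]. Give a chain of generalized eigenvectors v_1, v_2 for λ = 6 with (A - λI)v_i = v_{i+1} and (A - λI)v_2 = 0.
v_1 = [[1, 0, 1]]^T, v_2 = [[1, 0, 0]]^T

We seek v_1 ∈ ker((A - 6I)^2) \ ker(A - 6I), then set v_{i+1} = (A - 6I) v_i.

One such chain is v_1 = [[1, 0, 1]]^T, v_2 = [[1, 0, 0]]^T. Check: (A - 6I) v_2 = [[0, 0, 0]]^T = 0.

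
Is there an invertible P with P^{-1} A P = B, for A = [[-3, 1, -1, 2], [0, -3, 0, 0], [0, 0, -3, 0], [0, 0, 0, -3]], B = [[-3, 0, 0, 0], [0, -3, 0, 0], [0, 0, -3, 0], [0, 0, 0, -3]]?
Both have characteristic polynomial (x + 3)^4, but the minimal polynomial of A is (x + 3)^2 while the minimal polynomial of B is x + 3. The minimal polynomial is a similarity invariant, so A and B are not similar.

No.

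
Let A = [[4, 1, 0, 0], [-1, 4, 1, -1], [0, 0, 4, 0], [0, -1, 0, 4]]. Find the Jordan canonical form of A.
J = [[4, 1, 0, 0], [0, 4, 1, 0], [0, 0, 4, 0], [0, 0, 0, 4]]

The characteristic polynomial is det(xI - A) = (x - 4)^4, so the eigenvalues are 4 (algebraic multiplicity 4).

For λ = 4: rank(A - 4I) = 2, rank((A - 4I)^2) = 1, rank((A - 4I)^3) = 0. The eigenspace has dimension 4 - 2 = 2, so there are 2 Jordan blocks; the rank sequence gives block sizes [3, 1].

Assembling the blocks gives the Jordan form J above.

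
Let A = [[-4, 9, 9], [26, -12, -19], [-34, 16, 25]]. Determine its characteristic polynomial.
χ_A(x) = (x - 5)(x - 2)^2

xI - A = [[x + 4, -9, -9], [-26, x + 12, 19], [34, -16, x - 25]].

Expanding det(xI - A) along the first row:
det(xI - A) = + (x + 4)·det([[x + 12, 19], [-16, x - 25]]) - (-9)·det([[-26, 19], [34, x - 25]]) + (-9)·det([[-26, x + 12], [34, -16]]).

Evaluating gives χ_A(x) = x^3 - 9x^2 + 24x - 20 = (x - 5)(x - 2)^2.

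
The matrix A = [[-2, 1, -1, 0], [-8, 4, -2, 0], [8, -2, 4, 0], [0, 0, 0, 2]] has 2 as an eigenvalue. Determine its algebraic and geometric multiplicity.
The characteristic polynomial is (x - 2)^4, so the factor x - 2 appears with exponent 4: the algebraic multiplicity is 4.

rank(A - 2I) = 1, so the eigenspace has dimension 4 - 1 = 3: the geometric multiplicity is 3.

Since 3 < 4, A is not diagonalizable.

algebraic multiplicity 4, geometric multiplicity 3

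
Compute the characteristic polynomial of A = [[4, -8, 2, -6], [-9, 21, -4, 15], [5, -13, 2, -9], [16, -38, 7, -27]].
χ_A(x) = x^4

xI - A = [[x - 4, 8, -2, 6], [9, x - 21, 4, -15], [-5, 13, x - 2, 9], [-16, 38, -7, x + 27]].

Expanding det(xI - A) along the first row:
det(xI - A) = + (x - 4)·det([[x - 21, 4, -15], [13, x - 2, 9], [38, -7, x + 27]]) - (8)·det([[9, 4, -15], [-5, x - 2, 9], [-16, -7, x + 27]]) + (-2)·det([[9, x - 21, -15], [-5, 13, 9], [-16, 38, x + 27]]) - (6)·det([[9, x - 21, 4], [-5, 13, x - 2], [-16, 38, -7]]).

Evaluating gives χ_A(x) = x^4.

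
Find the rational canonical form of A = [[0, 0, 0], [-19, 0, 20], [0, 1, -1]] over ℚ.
R = [[0, 0, 0], [1, 0, 20], [0, 1, -1]]

The invariant factors of A (the non-unit diagonal entries of the Smith normal form of xI - A over ℚ[x]) are x(x - 4)(x + 5), each dividing the next. The characteristic polynomial is their product, x(x - 4)(x + 5).

The rational canonical form is the block-diagonal matrix of companion matrices C(f_i):
R = [[0, 0, 0], [1, 0, 20], [0, 1, -1]].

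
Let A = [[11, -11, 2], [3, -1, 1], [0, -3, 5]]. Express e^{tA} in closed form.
e^{tA} = [[(3*t^2 + 12*t + 2)*e^{5*t}/2, t*(-3*t - 11)*e^{5*t}, t*(t + 4)*e^{5*t}/2], [3*t*e^{5*t}, (1 - 6*t)*e^{5*t}, t*e^{5*t}], [-9*t^2*e^{5*t}/2, 3*t*(3*t - 1)*e^{5*t}, (2 - 3*t^2)*e^{5*t}/2]]

A has Jordan form J = [[5, 1, 0], [0, 5, 1], [0, 0, 5]] with A = PJP^{-1}, so e^{tA} = P e^{tJ} P^{-1}.

For a Jordan block J_k(λ), e^{tJ_k(λ)} = e^{λt} · (I + tN + t^2 N^2/2! + ... + t^{k-1} N^{k-1}/(k-1)!) where N is the nilpotent superdiagonal part.

Assembling the blocks and conjugating back gives the entries of e^{tA} as shown above.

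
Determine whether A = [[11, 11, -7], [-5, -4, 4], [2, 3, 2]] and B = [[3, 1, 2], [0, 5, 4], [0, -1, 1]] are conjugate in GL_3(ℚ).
No.

Both have characteristic polynomial (x - 3)^3, but the minimal polynomial of A is (x - 3)^3 while the minimal polynomial of B is (x - 3)^2. The minimal polynomial is a similarity invariant, so A and B are not similar.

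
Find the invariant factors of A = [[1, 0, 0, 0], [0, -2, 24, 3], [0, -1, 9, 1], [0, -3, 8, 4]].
x - 1, (x - 5)^2(x - 1)

The Jordan structure of A has elementary divisors (x - 1), (x - 1), (x - 5)^2. Arranging the block sizes at each eigenvalue in decreasing order and taking row products gives the invariant factors.

Invariant factors (smallest first, each dividing the next): x - 1, (x - 5)^2(x - 1).

Check: the last factor (x - 5)^2(x - 1) is the minimal polynomial, and the product (x - 5)^2(x - 1)^2 is the characteristic polynomial.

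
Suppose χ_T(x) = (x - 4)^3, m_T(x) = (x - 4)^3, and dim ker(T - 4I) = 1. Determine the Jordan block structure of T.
λ = 4: algebraic multiplicity 3 (exponent in χ_T), largest block size 3 (exponent in m_T), 1 block (geometric multiplicity). This forces block sizes [3].

Jordan blocks: (4, 3)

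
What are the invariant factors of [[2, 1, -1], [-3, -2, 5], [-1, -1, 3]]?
The Jordan structure of A has elementary divisors (x - 1)^3. Arranging the block sizes at each eigenvalue in decreasing order and taking row products gives the invariant factors.

Invariant factors (smallest first, each dividing the next): (x - 1)^3.

Check: the last factor (x - 1)^3 is the minimal polynomial, and the product (x - 1)^3 is the characteristic polynomial.

(x - 1)^3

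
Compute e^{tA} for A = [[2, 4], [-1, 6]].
e^{tA} = [[(1 - 2*t)*e^{4*t}, 4*t*e^{4*t}], [-t*e^{4*t}, (2*t + 1)*e^{4*t}]]

A has Jordan form J = [[4, 1], [0, 4]] with A = PJP^{-1}, so e^{tA} = P e^{tJ} P^{-1}.

For a Jordan block J_k(λ), e^{tJ_k(λ)} = e^{λt} · (I + tN + t^2 N^2/2! + ... + t^{k-1} N^{k-1}/(k-1)!) where N is the nilpotent superdiagonal part.

Assembling the blocks and conjugating back gives the entries of e^{tA} as shown above.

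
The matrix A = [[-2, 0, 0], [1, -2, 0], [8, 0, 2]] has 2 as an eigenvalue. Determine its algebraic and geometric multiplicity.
The characteristic polynomial is (x - 2)(x + 2)^2, so the factor x - 2 appears with exponent 1: the algebraic multiplicity is 1.

rank(A - 2I) = 2, so the eigenspace has dimension 3 - 2 = 1: the geometric multiplicity is 1.

algebraic multiplicity 1, geometric multiplicity 1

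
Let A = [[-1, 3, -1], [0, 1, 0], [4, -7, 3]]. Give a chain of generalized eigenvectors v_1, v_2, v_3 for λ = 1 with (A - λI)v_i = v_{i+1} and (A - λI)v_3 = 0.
v_1 = [[2, 1, -1]]^T, v_2 = [[0, 0, -1]]^T, v_3 = [[1, 0, -2]]^T

We seek v_1 ∈ ker((A - I)^3) \ ker((A - I)^2), then set v_{i+1} = (A - I) v_i.

One such chain is v_1 = [[2, 1, -1]]^T, v_2 = [[0, 0, -1]]^T, v_3 = [[1, 0, -2]]^T. Check: (A - I) v_3 = [[0, 0, 0]]^T = 0.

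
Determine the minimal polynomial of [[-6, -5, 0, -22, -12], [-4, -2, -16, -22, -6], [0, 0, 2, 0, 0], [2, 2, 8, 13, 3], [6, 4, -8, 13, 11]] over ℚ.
m_A(x) = (x - 6)^2(x - 2)^2

The characteristic polynomial factors as (x - 6)^2(x - 2)^3. The minimal polynomial is ∏(x - λ)^{k_λ} where k_λ is the size of the largest Jordan block at λ.

For λ = 2: rank(A - 2I) = 3, and the largest Jordan block has size 2 (the smallest k with rank((A - 2I)^k) = rank((A - 2I)^(k+1))).
For λ = 6: rank(A - 6I) = 4, and the largest Jordan block has size 2 (the smallest k with rank((A - 6I)^k) = rank((A - 6I)^(k+1))).

So m_A(x) = (x - 6)^2(x - 2)^2.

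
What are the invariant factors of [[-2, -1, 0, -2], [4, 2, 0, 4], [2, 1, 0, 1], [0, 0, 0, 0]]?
The Jordan structure of A has elementary divisors x^2, x^2. Arranging the block sizes at each eigenvalue in decreasing order and taking row products gives the invariant factors.

Invariant factors (smallest first, each dividing the next): x^2, x^2.

Check: the last factor x^2 is the minimal polynomial, and the product x^4 is the characteristic polynomial.

x^2, x^2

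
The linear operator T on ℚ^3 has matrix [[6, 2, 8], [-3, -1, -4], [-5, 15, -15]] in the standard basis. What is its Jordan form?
J = [[-5, 1, 0], [0, -5, 0], [0, 0, 0]]

The characteristic polynomial is det(xI - A) = x(x + 5)^2, so the eigenvalues are -5 (algebraic multiplicity 2), 0 (algebraic multiplicity 1).

For λ = -5: rank(A + 5I) = 2, rank((A + 5I)^2) = 1. The eigenspace has dimension 3 - 2 = 1, so there is 1 Jordan block; the rank sequence gives block sizes [2].

For λ = 0: algebraic multiplicity 1 gives one 1×1 block.

Assembling the blocks gives the Jordan form J above.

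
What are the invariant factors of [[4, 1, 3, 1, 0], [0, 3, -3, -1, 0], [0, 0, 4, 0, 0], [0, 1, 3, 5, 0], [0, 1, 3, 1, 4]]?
The Jordan structure of A has elementary divisors (x - 4)^2, (x - 4), (x - 4), (x - 4). Arranging the block sizes at each eigenvalue in decreasing order and taking row products gives the invariant factors.

Invariant factors (smallest first, each dividing the next): x - 4, x - 4, x - 4, (x - 4)^2.

Check: the last factor (x - 4)^2 is the minimal polynomial, and the product (x - 4)^5 is the characteristic polynomial.

x - 4, x - 4, x - 4, (x - 4)^2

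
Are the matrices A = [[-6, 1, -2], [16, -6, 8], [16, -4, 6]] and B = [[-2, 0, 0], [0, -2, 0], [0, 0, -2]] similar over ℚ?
Both have characteristic polynomial (x + 2)^3, but the minimal polynomial of A is (x + 2)^2 while the minimal polynomial of B is x + 2. The minimal polynomial is a similarity invariant, so A and B are not similar.

No.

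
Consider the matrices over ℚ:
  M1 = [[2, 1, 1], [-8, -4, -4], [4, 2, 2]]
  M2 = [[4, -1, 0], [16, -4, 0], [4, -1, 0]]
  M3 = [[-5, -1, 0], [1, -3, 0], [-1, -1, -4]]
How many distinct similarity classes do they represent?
Characteristic polynomials: χ_{M1} = x^3, χ_{M2} = x^3, χ_{M3} = (x + 4)^3.

{M1, M2}: invariant factors x, x^2.

{M3}: invariant factors x + 4, (x + 4)^2.

Matrices are similar if and only if their invariant-factor lists agree; the partition into similarity classes is {M1, M2}, {M3}.

2 classes: {M1, M2}, {M3}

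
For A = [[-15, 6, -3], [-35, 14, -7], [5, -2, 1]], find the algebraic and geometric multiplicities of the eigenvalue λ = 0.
The characteristic polynomial is x^3, so the factor x appears with exponent 3: the algebraic multiplicity is 3.

rank(A) = 1, so the eigenspace has dimension 3 - 1 = 2: the geometric multiplicity is 2.

Since 2 < 3, A is not diagonalizable.

algebraic multiplicity 3, geometric multiplicity 2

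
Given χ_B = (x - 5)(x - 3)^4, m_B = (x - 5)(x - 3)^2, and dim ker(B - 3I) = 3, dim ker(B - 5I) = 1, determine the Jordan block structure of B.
Jordan blocks: (3, 2), (3, 1), (3, 1), (5, 1)

λ = 3: algebraic multiplicity 4 (exponent in χ_B), largest block size 2 (exponent in m_B), 3 blocks (geometric multiplicity). These force block sizes [2, 1, 1].
λ = 5: algebraic multiplicity 1 (exponent in χ_B), largest block size 1 (exponent in m_B), 1 block (geometric multiplicity). This forces block sizes [1].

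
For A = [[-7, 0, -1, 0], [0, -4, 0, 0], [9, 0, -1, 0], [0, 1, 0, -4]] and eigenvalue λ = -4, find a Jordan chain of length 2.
v_1 = [[-4, 1, 12, 0]]^T, v_2 = [[0, 0, 0, 1]]^T

We seek v_1 ∈ ker((A + 4I)^2) \ ker(A + 4I), then set v_{i+1} = (A + 4I) v_i.

One such chain is v_1 = [[-4, 1, 12, 0]]^T, v_2 = [[0, 0, 0, 1]]^T. Check: (A + 4I) v_2 = [[0, 0, 0, 0]]^T = 0.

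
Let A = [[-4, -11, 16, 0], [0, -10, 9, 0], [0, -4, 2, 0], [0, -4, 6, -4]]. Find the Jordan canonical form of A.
J = [[-4, 1, 0, 0], [0, -4, 1, 0], [0, 0, -4, 0], [0, 0, 0, -4]]

The characteristic polynomial is det(xI - A) = (x + 4)^4, so the eigenvalues are -4 (algebraic multiplicity 4).

For λ = -4: rank(A + 4I) = 2, rank((A + 4I)^2) = 1, rank((A + 4I)^3) = 0. The eigenspace has dimension 4 - 2 = 2, so there are 2 Jordan blocks; the rank sequence gives block sizes [3, 1].

Assembling the blocks gives the Jordan form J above.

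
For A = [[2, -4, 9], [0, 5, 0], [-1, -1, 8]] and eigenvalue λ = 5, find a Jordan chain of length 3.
We seek v_1 ∈ ker((A - 5I)^3) \ ker((A - 5I)^2), then set v_{i+1} = (A - 5I) v_i.

One such chain is v_1 = [[-1, 1, 0]]^T, v_2 = [[-1, 0, 0]]^T, v_3 = [[3, 0, 1]]^T. Check: (A - 5I) v_3 = [[0, 0, 0]]^T = 0.

v_1 = [[-1, 1, 0]]^T, v_2 = [[-1, 0, 0]]^T, v_3 = [[3, 0, 1]]^T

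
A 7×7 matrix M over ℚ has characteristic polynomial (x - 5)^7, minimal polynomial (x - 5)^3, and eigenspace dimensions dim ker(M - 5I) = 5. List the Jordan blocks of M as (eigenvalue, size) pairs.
λ = 5: algebraic multiplicity 7 (exponent in χ_M), largest block size 3 (exponent in m_M), 5 blocks (geometric multiplicity). These force block sizes [3, 1, 1, 1, 1].

Jordan blocks: (5, 3), (5, 1), (5, 1), (5, 1), (5, 1)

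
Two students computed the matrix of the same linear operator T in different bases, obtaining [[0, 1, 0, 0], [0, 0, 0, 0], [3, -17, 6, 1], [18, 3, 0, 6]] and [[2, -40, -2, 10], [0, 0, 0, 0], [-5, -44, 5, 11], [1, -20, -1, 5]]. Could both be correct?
No.

Both have characteristic polynomial x^2(x - 6)^2, but the minimal polynomial of A is x^2(x - 6)^2 while the minimal polynomial of B is x(x - 6)^2. The minimal polynomial is a similarity invariant, so A and B are not similar.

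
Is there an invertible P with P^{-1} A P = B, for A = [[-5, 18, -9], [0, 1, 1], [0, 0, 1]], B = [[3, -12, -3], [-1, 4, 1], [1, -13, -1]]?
trace(A) = -3 but trace(B) = 6. The trace is a similarity invariant, so A and B are not similar.

No.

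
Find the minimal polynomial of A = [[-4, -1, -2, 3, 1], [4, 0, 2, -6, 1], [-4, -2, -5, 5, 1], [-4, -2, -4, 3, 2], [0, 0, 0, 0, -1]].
m_A(x) = (x + 1)^2(x + 2)^2

The characteristic polynomial factors as (x + 1)^3(x + 2)^2. The minimal polynomial is ∏(x - λ)^{k_λ} where k_λ is the size of the largest Jordan block at λ.

For λ = -2: rank(A + 2I) = 4, and the largest Jordan block has size 2 (the smallest k with rank((A + 2I)^k) = rank((A + 2I)^(k+1))).
For λ = -1: rank(A + I) = 3, and the largest Jordan block has size 2 (the smallest k with rank((A + I)^k) = rank((A + I)^(k+1))).

So m_A(x) = (x + 1)^2(x + 2)^2.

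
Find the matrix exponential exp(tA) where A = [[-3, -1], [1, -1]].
e^{tA} = [[(1 - t)*e^{-2*t}, -t*e^{-2*t}], [t*e^{-2*t}, (t + 1)*e^{-2*t}]]

A has Jordan form J = [[-2, 1], [0, -2]] with A = PJP^{-1}, so e^{tA} = P e^{tJ} P^{-1}.

For a Jordan block J_k(λ), e^{tJ_k(λ)} = e^{λt} · (I + tN + t^2 N^2/2! + ... + t^{k-1} N^{k-1}/(k-1)!) where N is the nilpotent superdiagonal part.

Assembling the blocks and conjugating back gives the entries of e^{tA} as shown above.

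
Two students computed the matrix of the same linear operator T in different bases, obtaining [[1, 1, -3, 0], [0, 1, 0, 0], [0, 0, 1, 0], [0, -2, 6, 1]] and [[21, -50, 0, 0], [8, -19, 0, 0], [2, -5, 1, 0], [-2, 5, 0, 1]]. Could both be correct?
Two matrices over a field are similar if and only if they have the same invariant factors.

Both A and B have characteristic polynomial (x - 1)^4 and minimal polynomial (x - 1)^2. Computing further, both have invariant factors x - 1, x - 1, (x - 1)^2. Hence A and B are similar.

Yes.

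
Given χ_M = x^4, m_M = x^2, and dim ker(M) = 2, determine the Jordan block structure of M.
λ = 0: algebraic multiplicity 4 (exponent in χ_M), largest block size 2 (exponent in m_M), 2 blocks (geometric multiplicity). These force block sizes [2, 2].

Jordan blocks: (0, 2), (0, 2)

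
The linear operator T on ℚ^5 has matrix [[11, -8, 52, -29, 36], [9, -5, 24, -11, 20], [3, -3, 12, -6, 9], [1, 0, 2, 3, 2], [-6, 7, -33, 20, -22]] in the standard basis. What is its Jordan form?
J = [[-3, 1, 0, 0, 0], [0, -3, 0, 0, 0], [0, 0, -3, 0, 0], [0, 0, 0, 4, 1], [0, 0, 0, 0, 4]]

The characteristic polynomial is det(xI - A) = (x - 4)^2(x + 3)^3, so the eigenvalues are -3 (algebraic multiplicity 3), 4 (algebraic multiplicity 2).

For λ = -3: rank(A + 3I) = 3, rank((A + 3I)^2) = 2. The eigenspace has dimension 5 - 3 = 2, so there are 2 Jordan blocks; the rank sequence gives block sizes [2, 1].

For λ = 4: rank(A - 4I) = 4, rank((A - 4I)^2) = 3. The eigenspace has dimension 5 - 4 = 1, so there is 1 Jordan block; the rank sequence gives block sizes [2].

Assembling the blocks gives the Jordan form J above.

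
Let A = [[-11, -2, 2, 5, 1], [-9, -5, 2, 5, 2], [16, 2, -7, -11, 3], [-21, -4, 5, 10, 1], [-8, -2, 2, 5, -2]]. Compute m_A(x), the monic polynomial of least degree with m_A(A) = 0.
m_A(x) = (x + 3)^3

The characteristic polynomial factors as (x + 3)^5. The minimal polynomial is ∏(x - λ)^{k_λ} where k_λ is the size of the largest Jordan block at λ.

For λ = -3: rank(A + 3I) = 3, and the largest Jordan block has size 3 (the smallest k with rank((A + 3I)^k) = rank((A + 3I)^(k+1))).

So m_A(x) = (x + 3)^3.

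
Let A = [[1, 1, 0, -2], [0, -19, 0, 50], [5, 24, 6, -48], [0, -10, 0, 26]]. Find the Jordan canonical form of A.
The characteristic polynomial is det(xI - A) = (x - 6)^2(x - 1)^2, so the eigenvalues are 1 (algebraic multiplicity 2), 6 (algebraic multiplicity 2).

For λ = 1: rank(A - I) = 3, rank((A - I)^2) = 2. The eigenspace has dimension 4 - 3 = 1, so there is 1 Jordan block; the rank sequence gives block sizes [2].

For λ = 6: rank(A - 6I) = 2. The eigenspace has dimension 4 - 2 = 2, so there are 2 Jordan blocks; the rank sequence gives block sizes [1, 1].

Assembling the blocks gives the Jordan form J above.

J = [[1, 1, 0, 0], [0, 1, 0, 0], [0, 0, 6, 0], [0, 0, 0, 6]]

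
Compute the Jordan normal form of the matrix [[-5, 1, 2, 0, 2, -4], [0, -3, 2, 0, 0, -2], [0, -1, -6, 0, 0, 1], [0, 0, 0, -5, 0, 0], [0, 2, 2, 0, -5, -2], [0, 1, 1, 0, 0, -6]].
J = [[-5, 1, 0, 0, 0, 0], [0, -5, 0, 0, 0, 0], [0, 0, -5, 1, 0, 0], [0, 0, 0, -5, 0, 0], [0, 0, 0, 0, -5, 0], [0, 0, 0, 0, 0, -5]]

The characteristic polynomial is det(xI - A) = (x + 5)^6, so the eigenvalues are -5 (algebraic multiplicity 6).

For λ = -5: rank(A + 5I) = 2, rank((A + 5I)^2) = 0. The eigenspace has dimension 6 - 2 = 4, so there are 4 Jordan blocks; the rank sequence gives block sizes [2, 2, 1, 1].

Assembling the blocks gives the Jordan form J above.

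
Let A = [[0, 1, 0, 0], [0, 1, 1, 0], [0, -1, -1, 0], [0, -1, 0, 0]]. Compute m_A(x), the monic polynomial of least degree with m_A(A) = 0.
The characteristic polynomial factors as x^4. The minimal polynomial is ∏(x - λ)^{k_λ} where k_λ is the size of the largest Jordan block at λ.

For λ = 0: rank(A) = 2, and the largest Jordan block has size 3 (the smallest k with rank(A^k) = rank(A^(k+1))).

So m_A(x) = x^3.

m_A(x) = x^3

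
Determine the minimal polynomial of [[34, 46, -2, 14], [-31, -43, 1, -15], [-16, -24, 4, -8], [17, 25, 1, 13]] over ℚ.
m_A(x) = (x - 4)^2(x + 4)

The characteristic polynomial factors as (x - 4)^3(x + 4). The minimal polynomial is ∏(x - λ)^{k_λ} where k_λ is the size of the largest Jordan block at λ.

For λ = -4: rank(A + 4I) = 3, and the largest Jordan block has size 1 (the smallest k with rank((A + 4I)^k) = rank((A + 4I)^(k+1))).
For λ = 4: rank(A - 4I) = 2, and the largest Jordan block has size 2 (the smallest k with rank((A - 4I)^k) = rank((A - 4I)^(k+1))).

So m_A(x) = (x - 4)^2(x + 4).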